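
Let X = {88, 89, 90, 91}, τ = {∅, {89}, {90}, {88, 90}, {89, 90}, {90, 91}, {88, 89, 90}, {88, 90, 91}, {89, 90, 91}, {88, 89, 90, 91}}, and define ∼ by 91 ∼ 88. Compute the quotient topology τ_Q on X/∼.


X/∼ = {[88=91], [89], [90]}; |τ_Q| = 6.

Equivalence classes: [88=91], [89], [90].
Quotient map π: X → X/∼ sends 88 ↦ [88=91], 89 ↦ [89], 90 ↦ [90], 91 ↦ [88=91].
For each subset V ⊆ X/∼, compute π^{-1}(V) ⊆ X and check whether π^{-1}(V) ∈ τ. V is open in τ_Q iff π^{-1}(V) ∈ τ.
  V = {}: π^{-1}(V) = ∅ ∈ τ ✓.
  V = {[88=91]}: π^{-1}(V) = {88, 91} ∉ τ ✗.
  V = {[89]}: π^{-1}(V) = {89} ∈ τ ✓.
  V = {[88=91], [89]}: π^{-1}(V) = {88, 89, 91} ∉ τ ✗.
  V = {[90]}: π^{-1}(V) = {90} ∈ τ ✓.
  V = {[88=91], [90]}: π^{-1}(V) = {88, 90, 91} ∈ τ ✓.
  V = {[89], [90]}: π^{-1}(V) = {89, 90} ∈ τ ✓.
  V = {[88=91], [89], [90]}: π^{-1}(V) = {88, 89, 90, 91} ∈ τ ✓.
Open sets in the quotient: τ_Q = {{}, {[89]}, {[90]}, {[88=91], [90]}, {[89], [90]}, {[88=91], [89], [90]}} (6 elements).


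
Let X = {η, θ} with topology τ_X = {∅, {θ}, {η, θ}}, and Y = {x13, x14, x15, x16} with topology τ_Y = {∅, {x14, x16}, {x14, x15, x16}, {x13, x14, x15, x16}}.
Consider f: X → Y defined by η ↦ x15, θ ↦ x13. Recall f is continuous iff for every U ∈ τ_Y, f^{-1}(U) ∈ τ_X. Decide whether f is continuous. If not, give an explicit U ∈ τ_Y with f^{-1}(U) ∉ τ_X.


f is NOT continuous.

Compute f^{-1}(U) for each U ∈ τ_Y:
  U = ∅: f^{-1}(U) = ∅ ∈ τ_X ✓.
  U = {x14, x16}: f^{-1}(U) = ∅ ∈ τ_X ✓.
  U = {x14, x15, x16}: f^{-1}(U) = {η} ∉ τ_X ✗.
  U = {x13, x14, x15, x16}: f^{-1}(U) = {η, θ} ∈ τ_X ✓.
Found U = {x14, x15, x16} with f^{-1}(U) = {η} not in τ_X. Therefore f is NOT continuous.


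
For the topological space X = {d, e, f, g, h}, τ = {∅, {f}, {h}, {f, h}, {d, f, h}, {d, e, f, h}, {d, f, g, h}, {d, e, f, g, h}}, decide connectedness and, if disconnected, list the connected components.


(X, τ) is connected.

Find clopen sets (U ∈ τ with X ∖ U ∈ τ):
  U = ∅, X ∖ U = {d, e, f, g, h} — both open, so U is clopen.
  U = {d, e, f, g, h}, X ∖ U = ∅ — both open, so U is clopen.
Only trivial clopens (∅ and X) exist, so (X, τ) is connected.
Compute connected components by grouping points that agree on all clopens:
  component: {d, e, f, g, h}


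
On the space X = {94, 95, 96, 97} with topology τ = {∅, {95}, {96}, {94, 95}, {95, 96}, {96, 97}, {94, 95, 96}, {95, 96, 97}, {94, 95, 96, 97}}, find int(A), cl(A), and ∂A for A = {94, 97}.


int(A) = ∅, cl(A) = {94, 97}, ∂A = {94, 97}.

Closed sets in (X, τ) are complements of opens:
  closed(X, τ) = {∅, {94}, {97}, {94, 95}, {94, 97}, {96, 97}, {94, 95, 97}, {94, 96, 97}, {94, 95, 96, 97}}.
int(A) = ⋃ {U ∈ τ : U ⊆ A}. Opens contained in A: ∅.
Taking the union of these: int(A) = ∅.
cl(A) = ⋂ {C closed : A ⊆ C}. Closed sets containing A: {94, 97}, {94, 95, 97}, {94, 96, 97}, {94, 95, 96, 97}.
Intersecting these: cl(A) = {94, 97}.
∂A = cl(A) ∖ int(A) = {94, 97} ∖ ∅ = {94, 97}.


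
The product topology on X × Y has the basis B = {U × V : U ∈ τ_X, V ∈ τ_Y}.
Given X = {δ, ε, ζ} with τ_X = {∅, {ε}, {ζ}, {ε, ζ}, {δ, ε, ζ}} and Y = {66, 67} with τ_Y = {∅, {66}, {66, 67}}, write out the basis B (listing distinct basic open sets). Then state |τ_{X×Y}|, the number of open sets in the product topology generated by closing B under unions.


Basis B = {∅ × ∅, {ε} × {66}, {ζ} × {66}, {ε} × {66, 67}, {ε, ζ} × {66}, {ζ} × {66, 67}, {δ, ε, ζ} × {66}, {ε, ζ} × {66, 67}, {δ, ε, ζ} × {66, 67}}; |τ_{X×Y}| = 14.

Enumerate products U × V with U ∈ τ_X, V ∈ τ_Y (deduplicated):
  ∅ × ∅ = {} (∅)
  {ε} × {66} = {(ε,66)}
  {ζ} × {66} = {(ζ,66)}
  {ε} × {66, 67} = {(ε,66), (ε,67)}
  {ε, ζ} × {66} = {(ε,66), (ζ,66)}
  {ζ} × {66, 67} = {(ζ,66), (ζ,67)}
  {δ, ε, ζ} × {66} = {(δ,66), (ε,66), (ζ,66)}
  {ε, ζ} × {66, 67} = {(ε,66), (ε,67), (ζ,66), (ζ,67)}
  {δ, ε, ζ} × {66, 67} = {(δ,66), (δ,67), (ε,66), (ε,67), (ζ,66), (ζ,67)}
These 9 distinct sets form the basis B.
Close under arbitrary unions to get τ_{X×Y}; counting gives |τ_{X×Y}| = 14.


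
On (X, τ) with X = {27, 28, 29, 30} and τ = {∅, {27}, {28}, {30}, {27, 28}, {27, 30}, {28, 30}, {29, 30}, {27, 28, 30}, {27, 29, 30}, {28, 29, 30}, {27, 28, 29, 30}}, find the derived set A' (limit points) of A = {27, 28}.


A' = ∅

For each x ∈ X, list the open sets U ∈ τ with x ∈ U, then check whether U ∩ (A ∖ {x}) ≠ ∅ for every such U.
  x = 27: open {27} ∋ x has {27} ∩ (A ∖ {27}) = ∅, so x is NOT a limit point.
  x = 28: open {28} ∋ x has {28} ∩ (A ∖ {28}) = ∅, so x is NOT a limit point.
  x = 29: open {29, 30} ∋ x has {29, 30} ∩ (A ∖ {29}) = ∅, so x is NOT a limit point.
  x = 30: open {30} ∋ x has {30} ∩ (A ∖ {30}) = ∅, so x is NOT a limit point.
Collecting: A' = ∅.


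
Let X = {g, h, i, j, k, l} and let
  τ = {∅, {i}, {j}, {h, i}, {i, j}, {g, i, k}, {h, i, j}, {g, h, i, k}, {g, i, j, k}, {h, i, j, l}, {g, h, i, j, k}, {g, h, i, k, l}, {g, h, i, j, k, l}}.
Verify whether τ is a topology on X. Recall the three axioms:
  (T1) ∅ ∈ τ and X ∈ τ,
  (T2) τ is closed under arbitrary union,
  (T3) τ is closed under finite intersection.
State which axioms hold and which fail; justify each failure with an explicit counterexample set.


τ is NOT a topology on X.

Axiom (T1): ∅ ∈ τ? Yes; X ∈ τ? Yes.
Axiom (T2/T3): check pairwise unions and intersections of members of τ.
Counterexample for (T3): {h, i, j, l} ∩ {g, h, i, k, l} = {h, i, l} ∉ τ. Therefore τ is NOT a topology.


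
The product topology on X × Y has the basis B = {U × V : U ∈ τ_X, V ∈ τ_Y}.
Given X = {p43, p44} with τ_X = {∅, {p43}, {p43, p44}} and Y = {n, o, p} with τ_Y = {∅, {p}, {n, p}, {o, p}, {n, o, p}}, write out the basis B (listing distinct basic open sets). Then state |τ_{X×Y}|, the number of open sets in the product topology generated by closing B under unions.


Basis B = {∅ × ∅, {p43} × {p}, {p43} × {n, p}, {p43} × {o, p}, {p43, p44} × {p}, {p43} × {n, o, p}, {p43, p44} × {n, p}, {p43, p44} × {o, p}, {p43, p44} × {n, o, p}}; |τ_{X×Y}| = 14.

Enumerate products U × V with U ∈ τ_X, V ∈ τ_Y (deduplicated):
  ∅ × ∅ = {} (∅)
  {p43} × {p} = {(p43,p)}
  {p43} × {n, p} = {(p43,n), (p43,p)}
  {p43} × {o, p} = {(p43,o), (p43,p)}
  {p43, p44} × {p} = {(p43,p), (p44,p)}
  {p43} × {n, o, p} = {(p43,n), (p43,o), (p43,p)}
  {p43, p44} × {n, p} = {(p43,n), (p43,p), (p44,n), (p44,p)}
  {p43, p44} × {o, p} = {(p43,o), (p43,p), (p44,o), (p44,p)}
  {p43, p44} × {n, o, p} = {(p43,n), (p43,o), (p43,p), (p44,n), (p44,o), (p44,p)}
These 9 distinct sets form the basis B.
Close under arbitrary unions to get τ_{X×Y}; counting gives |τ_{X×Y}| = 14.


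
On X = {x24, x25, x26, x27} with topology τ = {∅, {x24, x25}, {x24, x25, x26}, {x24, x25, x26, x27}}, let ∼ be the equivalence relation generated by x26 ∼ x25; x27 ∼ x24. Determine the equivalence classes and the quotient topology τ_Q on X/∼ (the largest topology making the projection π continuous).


X/∼ = {[x24=x27], [x25=x26]}; |τ_Q| = 2.

Equivalence classes: [x24=x27], [x25=x26].
Quotient map π: X → X/∼ sends x24 ↦ [x24=x27], x25 ↦ [x25=x26], x26 ↦ [x25=x26], x27 ↦ [x24=x27].
For each subset V ⊆ X/∼, compute π^{-1}(V) ⊆ X and check whether π^{-1}(V) ∈ τ. V is open in τ_Q iff π^{-1}(V) ∈ τ.
  V = {}: π^{-1}(V) = ∅ ∈ τ ✓.
  V = {[x24=x27]}: π^{-1}(V) = {x24, x27} ∉ τ ✗.
  V = {[x25=x26]}: π^{-1}(V) = {x25, x26} ∉ τ ✗.
  V = {[x24=x27], [x25=x26]}: π^{-1}(V) = {x24, x25, x26, x27} ∈ τ ✓.
Open sets in the quotient: τ_Q = {{}, {[x24=x27], [x25=x26]}} (2 elements).


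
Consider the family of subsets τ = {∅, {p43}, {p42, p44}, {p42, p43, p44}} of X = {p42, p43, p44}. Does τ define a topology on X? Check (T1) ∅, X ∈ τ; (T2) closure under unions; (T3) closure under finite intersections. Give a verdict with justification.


τ IS a topology on X.

Axiom (T1): ∅ ∈ τ? Yes; X ∈ τ? Yes.
Axiom (T2/T3): check pairwise unions and intersections of members of τ.
All pairwise intersections and unions checked — each lies in τ. Therefore τ satisfies (T1), (T2), (T3): it IS a topology on X.


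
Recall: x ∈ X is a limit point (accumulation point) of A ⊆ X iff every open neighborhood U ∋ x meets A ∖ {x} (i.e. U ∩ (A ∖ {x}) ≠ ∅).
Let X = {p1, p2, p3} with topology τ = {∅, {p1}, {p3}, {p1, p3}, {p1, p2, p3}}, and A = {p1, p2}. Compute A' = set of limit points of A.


A' = {p2}

For each x ∈ X, list the open sets U ∈ τ with x ∈ U, then check whether U ∩ (A ∖ {x}) ≠ ∅ for every such U.
  x = p1: open {p1} ∋ x has {p1} ∩ (A ∖ {p1}) = ∅, so x is NOT a limit point.
  x = p2: opens ∋ x are {p1, p2, p3}; each meets A ∖ {p2}, so x IS a limit point.
  x = p3: open {p3} ∋ x has {p3} ∩ (A ∖ {p3}) = ∅, so x is NOT a limit point.
Collecting: A' = {p2}.


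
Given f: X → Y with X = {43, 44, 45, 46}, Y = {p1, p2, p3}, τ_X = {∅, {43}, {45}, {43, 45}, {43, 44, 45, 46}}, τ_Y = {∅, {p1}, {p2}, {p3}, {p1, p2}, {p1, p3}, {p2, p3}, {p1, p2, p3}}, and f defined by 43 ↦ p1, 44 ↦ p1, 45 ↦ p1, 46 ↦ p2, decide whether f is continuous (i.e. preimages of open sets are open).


f is NOT continuous.

Compute f^{-1}(U) for each U ∈ τ_Y:
  U = ∅: f^{-1}(U) = ∅ ∈ τ_X ✓.
  U = {p1}: f^{-1}(U) = {43, 44, 45} ∉ τ_X ✗.
  U = {p2}: f^{-1}(U) = {46} ∉ τ_X ✗.
  U = {p3}: f^{-1}(U) = ∅ ∈ τ_X ✓.
  U = {p1, p2}: f^{-1}(U) = {43, 44, 45, 46} ∈ τ_X ✓.
  U = {p1, p3}: f^{-1}(U) = {43, 44, 45} ∉ τ_X ✗.
  U = {p2, p3}: f^{-1}(U) = {46} ∉ τ_X ✗.
  U = {p1, p2, p3}: f^{-1}(U) = {43, 44, 45, 46} ∈ τ_X ✓.
Found U = {p1} with f^{-1}(U) = {43, 44, 45} not in τ_X. Therefore f is NOT continuous.


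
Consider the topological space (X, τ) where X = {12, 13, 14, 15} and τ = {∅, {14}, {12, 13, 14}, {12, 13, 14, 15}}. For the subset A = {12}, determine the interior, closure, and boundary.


int(A) = ∅, cl(A) = {12, 13, 15}, ∂A = {12, 13, 15}.

Closed sets in (X, τ) are complements of opens:
  closed(X, τ) = {∅, {15}, {12, 13, 15}, {12, 13, 14, 15}}.
int(A) = ⋃ {U ∈ τ : U ⊆ A}. Opens contained in A: ∅.
Taking the union of these: int(A) = ∅.
cl(A) = ⋂ {C closed : A ⊆ C}. Closed sets containing A: {12, 13, 15}, {12, 13, 14, 15}.
Intersecting these: cl(A) = {12, 13, 15}.
∂A = cl(A) ∖ int(A) = {12, 13, 15} ∖ ∅ = {12, 13, 15}.


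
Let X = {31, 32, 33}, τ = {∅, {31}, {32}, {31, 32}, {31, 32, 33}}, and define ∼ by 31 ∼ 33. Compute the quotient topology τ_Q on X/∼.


X/∼ = {[31=33], [32]}; |τ_Q| = 3.

Equivalence classes: [31=33], [32].
Quotient map π: X → X/∼ sends 31 ↦ [31=33], 32 ↦ [32], 33 ↦ [31=33].
For each subset V ⊆ X/∼, compute π^{-1}(V) ⊆ X and check whether π^{-1}(V) ∈ τ. V is open in τ_Q iff π^{-1}(V) ∈ τ.
  V = {}: π^{-1}(V) = ∅ ∈ τ ✓.
  V = {[31=33]}: π^{-1}(V) = {31, 33} ∉ τ ✗.
  V = {[32]}: π^{-1}(V) = {32} ∈ τ ✓.
  V = {[31=33], [32]}: π^{-1}(V) = {31, 32, 33} ∈ τ ✓.
Open sets in the quotient: τ_Q = {{}, {[32]}, {[31=33], [32]}} (3 elements).


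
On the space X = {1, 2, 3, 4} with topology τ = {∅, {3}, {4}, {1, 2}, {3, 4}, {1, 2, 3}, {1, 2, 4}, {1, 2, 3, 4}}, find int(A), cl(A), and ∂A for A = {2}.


int(A) = ∅, cl(A) = {1, 2}, ∂A = {1, 2}.

Closed sets in (X, τ) are complements of opens:
  closed(X, τ) = {∅, {3}, {4}, {1, 2}, {3, 4}, {1, 2, 3}, {1, 2, 4}, {1, 2, 3, 4}}.
int(A) = ⋃ {U ∈ τ : U ⊆ A}. Opens contained in A: ∅.
Taking the union of these: int(A) = ∅.
cl(A) = ⋂ {C closed : A ⊆ C}. Closed sets containing A: {1, 2}, {1, 2, 3}, {1, 2, 4}, {1, 2, 3, 4}.
Intersecting these: cl(A) = {1, 2}.
∂A = cl(A) ∖ int(A) = {1, 2} ∖ ∅ = {1, 2}.


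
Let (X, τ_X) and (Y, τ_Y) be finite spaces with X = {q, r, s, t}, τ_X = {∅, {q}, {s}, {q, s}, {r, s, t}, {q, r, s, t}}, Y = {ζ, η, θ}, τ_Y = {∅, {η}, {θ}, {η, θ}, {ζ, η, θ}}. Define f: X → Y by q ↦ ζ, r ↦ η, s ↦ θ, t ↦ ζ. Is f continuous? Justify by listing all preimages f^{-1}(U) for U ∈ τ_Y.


f is NOT continuous.

Compute f^{-1}(U) for each U ∈ τ_Y:
  U = ∅: f^{-1}(U) = ∅ ∈ τ_X ✓.
  U = {η}: f^{-1}(U) = {r} ∉ τ_X ✗.
  U = {θ}: f^{-1}(U) = {s} ∈ τ_X ✓.
  U = {η, θ}: f^{-1}(U) = {r, s} ∉ τ_X ✗.
  U = {ζ, η, θ}: f^{-1}(U) = {q, r, s, t} ∈ τ_X ✓.
Found U = {η} with f^{-1}(U) = {r} not in τ_X. Therefore f is NOT continuous.


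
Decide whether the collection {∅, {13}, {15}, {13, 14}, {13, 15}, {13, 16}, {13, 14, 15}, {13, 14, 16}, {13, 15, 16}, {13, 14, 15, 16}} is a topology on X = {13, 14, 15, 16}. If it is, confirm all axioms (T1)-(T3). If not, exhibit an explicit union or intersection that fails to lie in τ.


τ IS a topology on X.

Axiom (T1): ∅ ∈ τ? Yes; X ∈ τ? Yes.
Axiom (T2/T3): check pairwise unions and intersections of members of τ.
All pairwise intersections and unions checked — each lies in τ. Therefore τ satisfies (T1), (T2), (T3): it IS a topology on X.


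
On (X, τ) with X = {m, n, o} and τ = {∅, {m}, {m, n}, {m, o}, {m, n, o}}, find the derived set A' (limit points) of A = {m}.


A' = {n, o}

For each x ∈ X, list the open sets U ∈ τ with x ∈ U, then check whether U ∩ (A ∖ {x}) ≠ ∅ for every such U.
  x = m: open {m} ∋ x has {m} ∩ (A ∖ {m}) = ∅, so x is NOT a limit point.
  x = n: opens ∋ x are {m, n}, {m, n, o}; each meets A ∖ {n}, so x IS a limit point.
  x = o: opens ∋ x are {m, o}, {m, n, o}; each meets A ∖ {o}, so x IS a limit point.
Collecting: A' = {n, o}.


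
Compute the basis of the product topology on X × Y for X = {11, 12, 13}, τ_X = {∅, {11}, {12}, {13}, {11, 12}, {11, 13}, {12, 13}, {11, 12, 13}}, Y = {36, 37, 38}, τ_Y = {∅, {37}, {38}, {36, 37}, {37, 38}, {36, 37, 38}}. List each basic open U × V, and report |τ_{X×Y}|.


Basis B = {∅ × ∅, {11} × {37}, {11} × {38}, {12} × {37}, {12} × {38}, {13} × {37}, {13} × {38}, {11} × {36, 37}, {11} × {37, 38}, {11, 12} × {37}, {11, 13} × {37}, {11, 12} × {38}, {11, 13} × {38}, {12} × {36, 37}, {12} × {37, 38}, {12, 13} × {37}, {12, 13} × {38}, {13} × {36, 37}, {13} × {37, 38}, {11} × {36, 37, 38}, {11, 12, 13} × {37}, {11, 12, 13} × {38}, {12} × {36, 37, 38}, {13} × {36, 37, 38}, {11, 12} × {36, 37}, {11, 13} × {36, 37}, {11, 12} × {37, 38}, {11, 13} × {37, 38}, {12, 13} × {36, 37}, {12, 13} × {37, 38}, {11, 12} × {36, 37, 38}, {11, 13} × {36, 37, 38}, {11, 12, 13} × {36, 37}, {11, 12, 13} × {37, 38}, {12, 13} × {36, 37, 38}, {11, 12, 13} × {36, 37, 38}}; |τ_{X×Y}| = 216.

Enumerate products U × V with U ∈ τ_X, V ∈ τ_Y (deduplicated):
  ∅ × ∅ = {} (∅)
  {11} × {37} = {(11,37)}
  {11} × {38} = {(11,38)}
  {12} × {37} = {(12,37)}
  {12} × {38} = {(12,38)}
  {13} × {37} = {(13,37)}
  {13} × {38} = {(13,38)}
  {11} × {36, 37} = {(11,36), (11,37)}
  {11} × {37, 38} = {(11,37), (11,38)}
  {11, 12} × {37} = {(11,37), (12,37)}
  {11, 13} × {37} = {(11,37), (13,37)}
  {11, 12} × {38} = {(11,38), (12,38)}
  {11, 13} × {38} = {(11,38), (13,38)}
  {12} × {36, 37} = {(12,36), (12,37)}
  {12} × {37, 38} = {(12,37), (12,38)}
  {12, 13} × {37} = {(12,37), (13,37)}
  {12, 13} × {38} = {(12,38), (13,38)}
  {13} × {36, 37} = {(13,36), (13,37)}
  {13} × {37, 38} = {(13,37), (13,38)}
  {11} × {36, 37, 38} = {(11,36), (11,37), (11,38)}
  {11, 12, 13} × {37} = {(11,37), (12,37), (13,37)}
  {11, 12, 13} × {38} = {(11,38), (12,38), (13,38)}
  {12} × {36, 37, 38} = {(12,36), (12,37), (12,38)}
  {13} × {36, 37, 38} = {(13,36), (13,37), (13,38)}
  {11, 12} × {36, 37} = {(11,36), (11,37), (12,36), (12,37)}
  {11, 13} × {36, 37} = {(11,36), (11,37), (13,36), (13,37)}
  {11, 12} × {37, 38} = {(11,37), (11,38), (12,37), (12,38)}
  {11, 13} × {37, 38} = {(11,37), (11,38), (13,37), (13,38)}
  {12, 13} × {36, 37} = {(12,36), (12,37), (13,36), (13,37)}
  {12, 13} × {37, 38} = {(12,37), (12,38), (13,37), (13,38)}
  {11, 12} × {36, 37, 38} = {(11,36), (11,37), (11,38), (12,36), (12,37), (12,38)}
  {11, 13} × {36, 37, 38} = {(11,36), (11,37), (11,38), (13,36), (13,37), (13,38)}
  {11, 12, 13} × {36, 37} = {(11,36), (11,37), (12,36), (12,37), (13,36), (13,37)}
  {11, 12, 13} × {37, 38} = {(11,37), (11,38), (12,37), (12,38), (13,37), (13,38)}
  {12, 13} × {36, 37, 38} = {(12,36), (12,37), (12,38), (13,36), (13,37), (13,38)}
  {11, 12, 13} × {36, 37, 38} = {(11,36), (11,37), (11,38), (12,36), (12,37), (12,38), (13,36), (13,37), (13,38)}
These 36 distinct sets form the basis B.
Close under arbitrary unions to get τ_{X×Y}; counting gives |τ_{X×Y}| = 216.


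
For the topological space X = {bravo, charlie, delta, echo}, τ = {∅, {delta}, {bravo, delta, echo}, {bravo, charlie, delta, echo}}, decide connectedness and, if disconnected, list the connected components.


(X, τ) is connected.

Find clopen sets (U ∈ τ with X ∖ U ∈ τ):
  U = ∅, X ∖ U = {bravo, charlie, delta, echo} — both open, so U is clopen.
  U = {bravo, charlie, delta, echo}, X ∖ U = ∅ — both open, so U is clopen.
Only trivial clopens (∅ and X) exist, so (X, τ) is connected.
Compute connected components by grouping points that agree on all clopens:
  component: {bravo, charlie, delta, echo}


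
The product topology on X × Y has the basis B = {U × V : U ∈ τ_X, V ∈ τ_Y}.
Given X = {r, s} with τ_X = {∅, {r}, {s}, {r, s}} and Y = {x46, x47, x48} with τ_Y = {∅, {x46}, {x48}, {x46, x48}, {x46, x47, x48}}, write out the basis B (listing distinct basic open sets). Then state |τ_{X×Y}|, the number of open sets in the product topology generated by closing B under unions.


Basis B = {∅ × ∅, {r} × {x46}, {r} × {x48}, {s} × {x46}, {s} × {x48}, {r} × {x46, x48}, {r, s} × {x46}, {r, s} × {x48}, {s} × {x46, x48}, {r} × {x46, x47, x48}, {s} × {x46, x47, x48}, {r, s} × {x46, x48}, {r, s} × {x46, x47, x48}}; |τ_{X×Y}| = 25.

Enumerate products U × V with U ∈ τ_X, V ∈ τ_Y (deduplicated):
  ∅ × ∅ = {} (∅)
  {r} × {x46} = {(r,x46)}
  {r} × {x48} = {(r,x48)}
  {s} × {x46} = {(s,x46)}
  {s} × {x48} = {(s,x48)}
  {r} × {x46, x48} = {(r,x46), (r,x48)}
  {r, s} × {x46} = {(r,x46), (s,x46)}
  {r, s} × {x48} = {(r,x48), (s,x48)}
  {s} × {x46, x48} = {(s,x46), (s,x48)}
  {r} × {x46, x47, x48} = {(r,x46), (r,x47), (r,x48)}
  {s} × {x46, x47, x48} = {(s,x46), (s,x47), (s,x48)}
  {r, s} × {x46, x48} = {(r,x46), (r,x48), (s,x46), (s,x48)}
  {r, s} × {x46, x47, x48} = {(r,x46), (r,x47), (r,x48), (s,x46), (s,x47), (s,x48)}
These 13 distinct sets form the basis B.
Close under arbitrary unions to get τ_{X×Y}; counting gives |τ_{X×Y}| = 25.


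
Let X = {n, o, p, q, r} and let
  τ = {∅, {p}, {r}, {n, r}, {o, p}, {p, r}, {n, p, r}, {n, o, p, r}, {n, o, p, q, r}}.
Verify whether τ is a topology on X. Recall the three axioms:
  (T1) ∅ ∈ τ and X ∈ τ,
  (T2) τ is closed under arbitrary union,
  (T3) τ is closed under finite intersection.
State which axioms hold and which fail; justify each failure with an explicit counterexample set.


τ is NOT a topology on X.

Axiom (T1): ∅ ∈ τ? Yes; X ∈ τ? Yes.
Axiom (T2/T3): check pairwise unions and intersections of members of τ.
Counterexample for (T2): {r} ∪ {o, p} = {o, p, r} ∉ τ. Therefore τ is NOT a topology.


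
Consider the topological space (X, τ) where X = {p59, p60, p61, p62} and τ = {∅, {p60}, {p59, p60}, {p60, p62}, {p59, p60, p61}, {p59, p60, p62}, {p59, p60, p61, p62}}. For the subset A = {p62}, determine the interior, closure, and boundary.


int(A) = ∅, cl(A) = {p62}, ∂A = {p62}.

Closed sets in (X, τ) are complements of opens:
  closed(X, τ) = {∅, {p61}, {p62}, {p59, p61}, {p61, p62}, {p59, p61, p62}, {p59, p60, p61, p62}}.
int(A) = ⋃ {U ∈ τ : U ⊆ A}. Opens contained in A: ∅.
Taking the union of these: int(A) = ∅.
cl(A) = ⋂ {C closed : A ⊆ C}. Closed sets containing A: {p62}, {p61, p62}, {p59, p61, p62}, {p59, p60, p61, p62}.
Intersecting these: cl(A) = {p62}.
∂A = cl(A) ∖ int(A) = {p62} ∖ ∅ = {p62}.


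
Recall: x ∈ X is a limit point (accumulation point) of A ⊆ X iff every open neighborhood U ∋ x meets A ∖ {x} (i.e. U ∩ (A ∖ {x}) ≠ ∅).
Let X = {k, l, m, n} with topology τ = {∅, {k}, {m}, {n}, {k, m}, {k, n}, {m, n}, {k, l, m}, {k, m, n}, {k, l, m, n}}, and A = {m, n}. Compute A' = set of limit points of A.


A' = {l}

For each x ∈ X, list the open sets U ∈ τ with x ∈ U, then check whether U ∩ (A ∖ {x}) ≠ ∅ for every such U.
  x = k: open {k} ∋ x has {k} ∩ (A ∖ {k}) = ∅, so x is NOT a limit point.
  x = l: opens ∋ x are {k, l, m}, {k, l, m, n}; each meets A ∖ {l}, so x IS a limit point.
  x = m: open {m} ∋ x has {m} ∩ (A ∖ {m}) = ∅, so x is NOT a limit point.
  x = n: open {n} ∋ x has {n} ∩ (A ∖ {n}) = ∅, so x is NOT a limit point.
Collecting: A' = {l}.


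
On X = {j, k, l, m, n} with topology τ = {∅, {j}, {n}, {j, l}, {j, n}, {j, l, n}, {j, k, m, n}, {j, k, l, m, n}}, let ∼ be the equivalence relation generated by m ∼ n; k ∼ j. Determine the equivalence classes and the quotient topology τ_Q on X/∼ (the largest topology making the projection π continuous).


X/∼ = {[j=k], [l], [m=n]}; |τ_Q| = 3.

Equivalence classes: [j=k], [l], [m=n].
Quotient map π: X → X/∼ sends j ↦ [j=k], k ↦ [j=k], l ↦ [l], m ↦ [m=n], n ↦ [m=n].
For each subset V ⊆ X/∼, compute π^{-1}(V) ⊆ X and check whether π^{-1}(V) ∈ τ. V is open in τ_Q iff π^{-1}(V) ∈ τ.
  V = {}: π^{-1}(V) = ∅ ∈ τ ✓.
  V = {[j=k]}: π^{-1}(V) = {j, k} ∉ τ ✗.
  V = {[l]}: π^{-1}(V) = {l} ∉ τ ✗.
  V = {[j=k], [l]}: π^{-1}(V) = {j, k, l} ∉ τ ✗.
  V = {[m=n]}: π^{-1}(V) = {m, n} ∉ τ ✗.
  V = {[j=k], [m=n]}: π^{-1}(V) = {j, k, m, n} ∈ τ ✓.
  V = {[l], [m=n]}: π^{-1}(V) = {l, m, n} ∉ τ ✗.
  V = {[j=k], [l], [m=n]}: π^{-1}(V) = {j, k, l, m, n} ∈ τ ✓.
Open sets in the quotient: τ_Q = {{}, {[j=k], [m=n]}, {[j=k], [l], [m=n]}} (3 elements).


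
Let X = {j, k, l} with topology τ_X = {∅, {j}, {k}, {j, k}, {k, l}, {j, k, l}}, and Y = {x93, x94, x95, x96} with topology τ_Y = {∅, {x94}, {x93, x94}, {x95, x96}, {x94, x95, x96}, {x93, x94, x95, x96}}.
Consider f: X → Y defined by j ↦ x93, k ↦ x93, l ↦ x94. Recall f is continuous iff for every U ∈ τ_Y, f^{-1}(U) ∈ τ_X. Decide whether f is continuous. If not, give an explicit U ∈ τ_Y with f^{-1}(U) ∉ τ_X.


f is NOT continuous.

Compute f^{-1}(U) for each U ∈ τ_Y:
  U = ∅: f^{-1}(U) = ∅ ∈ τ_X ✓.
  U = {x94}: f^{-1}(U) = {l} ∉ τ_X ✗.
  U = {x93, x94}: f^{-1}(U) = {j, k, l} ∈ τ_X ✓.
  U = {x95, x96}: f^{-1}(U) = ∅ ∈ τ_X ✓.
  U = {x94, x95, x96}: f^{-1}(U) = {l} ∉ τ_X ✗.
  U = {x93, x94, x95, x96}: f^{-1}(U) = {j, k, l} ∈ τ_X ✓.
Found U = {x94} with f^{-1}(U) = {l} not in τ_X. Therefore f is NOT continuous.


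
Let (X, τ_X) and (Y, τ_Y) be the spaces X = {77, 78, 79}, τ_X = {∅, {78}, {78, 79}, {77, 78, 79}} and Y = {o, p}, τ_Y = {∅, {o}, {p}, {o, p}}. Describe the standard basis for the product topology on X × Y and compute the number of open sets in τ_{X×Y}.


Basis B = {∅ × ∅, {78} × {o}, {78} × {p}, {78} × {o, p}, {78, 79} × {o}, {78, 79} × {p}, {77, 78, 79} × {o}, {77, 78, 79} × {p}, {78, 79} × {o, p}, {77, 78, 79} × {o, p}}; |τ_{X×Y}| = 16.

Enumerate products U × V with U ∈ τ_X, V ∈ τ_Y (deduplicated):
  ∅ × ∅ = {} (∅)
  {78} × {o} = {(78,o)}
  {78} × {p} = {(78,p)}
  {78} × {o, p} = {(78,o), (78,p)}
  {78, 79} × {o} = {(78,o), (79,o)}
  {78, 79} × {p} = {(78,p), (79,p)}
  {77, 78, 79} × {o} = {(77,o), (78,o), (79,o)}
  {77, 78, 79} × {p} = {(77,p), (78,p), (79,p)}
  {78, 79} × {o, p} = {(78,o), (78,p), (79,o), (79,p)}
  {77, 78, 79} × {o, p} = {(77,o), (77,p), (78,o), (78,p), (79,o), (79,p)}
These 10 distinct sets form the basis B.
Close under arbitrary unions to get τ_{X×Y}; counting gives |τ_{X×Y}| = 16.


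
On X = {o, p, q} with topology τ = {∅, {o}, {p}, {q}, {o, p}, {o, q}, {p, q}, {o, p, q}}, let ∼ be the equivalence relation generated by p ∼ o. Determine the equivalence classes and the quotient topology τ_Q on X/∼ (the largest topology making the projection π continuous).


X/∼ = {[o=p], [q]}; |τ_Q| = 4.

Equivalence classes: [o=p], [q].
Quotient map π: X → X/∼ sends o ↦ [o=p], p ↦ [o=p], q ↦ [q].
For each subset V ⊆ X/∼, compute π^{-1}(V) ⊆ X and check whether π^{-1}(V) ∈ τ. V is open in τ_Q iff π^{-1}(V) ∈ τ.
  V = {}: π^{-1}(V) = ∅ ∈ τ ✓.
  V = {[o=p]}: π^{-1}(V) = {o, p} ∈ τ ✓.
  V = {[q]}: π^{-1}(V) = {q} ∈ τ ✓.
  V = {[o=p], [q]}: π^{-1}(V) = {o, p, q} ∈ τ ✓.
Open sets in the quotient: τ_Q = {{}, {[o=p]}, {[q]}, {[o=p], [q]}} (4 elements).


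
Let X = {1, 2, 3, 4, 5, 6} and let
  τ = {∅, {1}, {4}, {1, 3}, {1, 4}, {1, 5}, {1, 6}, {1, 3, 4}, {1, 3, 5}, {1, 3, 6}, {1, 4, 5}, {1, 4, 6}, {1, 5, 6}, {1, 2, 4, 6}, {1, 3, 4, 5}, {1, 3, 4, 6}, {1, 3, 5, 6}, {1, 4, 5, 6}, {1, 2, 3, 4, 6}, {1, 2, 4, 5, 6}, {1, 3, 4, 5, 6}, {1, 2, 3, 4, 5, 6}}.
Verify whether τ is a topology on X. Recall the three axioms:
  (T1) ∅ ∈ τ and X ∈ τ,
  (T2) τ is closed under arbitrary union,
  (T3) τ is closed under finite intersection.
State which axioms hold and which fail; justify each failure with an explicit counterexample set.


τ IS a topology on X.

Axiom (T1): ∅ ∈ τ? Yes; X ∈ τ? Yes.
Axiom (T2/T3): check pairwise unions and intersections of members of τ.
All pairwise intersections and unions checked — each lies in τ. Therefore τ satisfies (T1), (T2), (T3): it IS a topology on X.


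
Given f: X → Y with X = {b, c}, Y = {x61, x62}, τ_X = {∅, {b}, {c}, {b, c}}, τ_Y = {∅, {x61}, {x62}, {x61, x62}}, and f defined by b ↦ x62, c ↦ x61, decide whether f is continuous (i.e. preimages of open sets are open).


f IS continuous.

Compute f^{-1}(U) for each U ∈ τ_Y:
  U = ∅: f^{-1}(U) = ∅ ∈ τ_X ✓.
  U = {x61}: f^{-1}(U) = {c} ∈ τ_X ✓.
  U = {x62}: f^{-1}(U) = {b} ∈ τ_X ✓.
  U = {x61, x62}: f^{-1}(U) = {b, c} ∈ τ_X ✓.
Every preimage lies in τ_X, so f IS continuous.


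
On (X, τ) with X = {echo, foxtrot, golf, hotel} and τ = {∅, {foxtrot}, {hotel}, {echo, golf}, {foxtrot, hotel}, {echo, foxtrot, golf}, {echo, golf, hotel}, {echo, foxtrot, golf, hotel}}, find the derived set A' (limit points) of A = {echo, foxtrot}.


A' = {golf}

For each x ∈ X, list the open sets U ∈ τ with x ∈ U, then check whether U ∩ (A ∖ {x}) ≠ ∅ for every such U.
  x = echo: open {echo, golf} ∋ x has {echo, golf} ∩ (A ∖ {echo}) = ∅, so x is NOT a limit point.
  x = foxtrot: open {foxtrot} ∋ x has {foxtrot} ∩ (A ∖ {foxtrot}) = ∅, so x is NOT a limit point.
  x = golf: opens ∋ x are {echo, golf}, {echo, foxtrot, golf}, {echo, golf, hotel}, {echo, foxtrot, golf, hotel}; each meets A ∖ {golf}, so x IS a limit point.
  x = hotel: open {hotel} ∋ x has {hotel} ∩ (A ∖ {hotel}) = ∅, so x is NOT a limit point.
Collecting: A' = {golf}.


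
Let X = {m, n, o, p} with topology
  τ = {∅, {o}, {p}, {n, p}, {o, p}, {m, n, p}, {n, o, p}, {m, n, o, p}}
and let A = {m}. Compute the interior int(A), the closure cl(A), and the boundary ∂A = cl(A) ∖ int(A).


int(A) = ∅, cl(A) = {m}, ∂A = {m}.

Closed sets in (X, τ) are complements of opens:
  closed(X, τ) = {∅, {m}, {o}, {m, n}, {m, o}, {m, n, o}, {m, n, p}, {m, n, o, p}}.
int(A) = ⋃ {U ∈ τ : U ⊆ A}. Opens contained in A: ∅.
Taking the union of these: int(A) = ∅.
cl(A) = ⋂ {C closed : A ⊆ C}. Closed sets containing A: {m}, {m, n}, {m, o}, {m, n, o}, {m, n, p}, {m, n, o, p}.
Intersecting these: cl(A) = {m}.
∂A = cl(A) ∖ int(A) = {m} ∖ ∅ = {m}.


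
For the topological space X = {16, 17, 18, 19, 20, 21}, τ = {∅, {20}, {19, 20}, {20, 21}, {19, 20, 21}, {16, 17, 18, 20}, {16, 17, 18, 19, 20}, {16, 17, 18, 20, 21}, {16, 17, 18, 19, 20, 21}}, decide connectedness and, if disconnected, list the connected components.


(X, τ) is connected.

Find clopen sets (U ∈ τ with X ∖ U ∈ τ):
  U = ∅, X ∖ U = {16, 17, 18, 19, 20, 21} — both open, so U is clopen.
  U = {16, 17, 18, 19, 20, 21}, X ∖ U = ∅ — both open, so U is clopen.
Only trivial clopens (∅ and X) exist, so (X, τ) is connected.
Compute connected components by grouping points that agree on all clopens:
  component: {16, 17, 18, 19, 20, 21}


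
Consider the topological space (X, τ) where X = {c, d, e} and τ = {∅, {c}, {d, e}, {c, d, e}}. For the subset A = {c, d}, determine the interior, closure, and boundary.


int(A) = {c}, cl(A) = {c, d, e}, ∂A = {d, e}.

Closed sets in (X, τ) are complements of opens:
  closed(X, τ) = {∅, {c}, {d, e}, {c, d, e}}.
int(A) = ⋃ {U ∈ τ : U ⊆ A}. Opens contained in A: ∅, {c}.
Taking the union of these: int(A) = {c}.
cl(A) = ⋂ {C closed : A ⊆ C}. Closed sets containing A: {c, d, e}.
Intersecting these: cl(A) = {c, d, e}.
∂A = cl(A) ∖ int(A) = {c, d, e} ∖ {c} = {d, e}.


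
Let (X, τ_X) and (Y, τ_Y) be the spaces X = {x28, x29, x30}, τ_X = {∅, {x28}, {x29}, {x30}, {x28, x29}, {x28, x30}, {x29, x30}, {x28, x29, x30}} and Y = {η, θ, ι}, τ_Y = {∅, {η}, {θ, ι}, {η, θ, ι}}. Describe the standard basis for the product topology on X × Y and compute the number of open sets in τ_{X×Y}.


Basis B = {∅ × ∅, {x28} × {η}, {x29} × {η}, {x30} × {η}, {x28, x29} × {η}, {x28, x30} × {η}, {x28} × {θ, ι}, {x29, x30} × {η}, {x29} × {θ, ι}, {x30} × {θ, ι}, {x28} × {η, θ, ι}, {x28, x29, x30} × {η}, {x29} × {η, θ, ι}, {x30} × {η, θ, ι}, {x28, x29} × {θ, ι}, {x28, x30} × {θ, ι}, {x29, x30} × {θ, ι}, {x28, x29} × {η, θ, ι}, {x28, x30} × {η, θ, ι}, {x28, x29, x30} × {θ, ι}, {x29, x30} × {η, θ, ι}, {x28, x29, x30} × {η, θ, ι}}; |τ_{X×Y}| = 64.

Enumerate products U × V with U ∈ τ_X, V ∈ τ_Y (deduplicated):
  ∅ × ∅ = {} (∅)
  {x28} × {η} = {(x28,η)}
  {x29} × {η} = {(x29,η)}
  {x30} × {η} = {(x30,η)}
  {x28, x29} × {η} = {(x28,η), (x29,η)}
  {x28, x30} × {η} = {(x28,η), (x30,η)}
  {x28} × {θ, ι} = {(x28,θ), (x28,ι)}
  {x29, x30} × {η} = {(x29,η), (x30,η)}
  {x29} × {θ, ι} = {(x29,θ), (x29,ι)}
  {x30} × {θ, ι} = {(x30,θ), (x30,ι)}
  {x28} × {η, θ, ι} = {(x28,η), (x28,θ), (x28,ι)}
  {x28, x29, x30} × {η} = {(x28,η), (x29,η), (x30,η)}
  {x29} × {η, θ, ι} = {(x29,η), (x29,θ), (x29,ι)}
  {x30} × {η, θ, ι} = {(x30,η), (x30,θ), (x30,ι)}
  {x28, x29} × {θ, ι} = {(x28,θ), (x28,ι), (x29,θ), (x29,ι)}
  {x28, x30} × {θ, ι} = {(x28,θ), (x28,ι), (x30,θ), (x30,ι)}
  {x29, x30} × {θ, ι} = {(x29,θ), (x29,ι), (x30,θ), (x30,ι)}
  {x28, x29} × {η, θ, ι} = {(x28,η), (x28,θ), (x28,ι), (x29,η), (x29,θ), (x29,ι)}
  {x28, x30} × {η, θ, ι} = {(x28,η), (x28,θ), (x28,ι), (x30,η), (x30,θ), (x30,ι)}
  {x28, x29, x30} × {θ, ι} = {(x28,θ), (x28,ι), (x29,θ), (x29,ι), (x30,θ), (x30,ι)}
  {x29, x30} × {η, θ, ι} = {(x29,η), (x29,θ), (x29,ι), (x30,η), (x30,θ), (x30,ι)}
  {x28, x29, x30} × {η, θ, ι} = {(x28,η), (x28,θ), (x28,ι), (x29,η), (x29,θ), (x29,ι), (x30,η), (x30,θ), (x30,ι)}
These 22 distinct sets form the basis B.
Close under arbitrary unions to get τ_{X×Y}; counting gives |τ_{X×Y}| = 64.


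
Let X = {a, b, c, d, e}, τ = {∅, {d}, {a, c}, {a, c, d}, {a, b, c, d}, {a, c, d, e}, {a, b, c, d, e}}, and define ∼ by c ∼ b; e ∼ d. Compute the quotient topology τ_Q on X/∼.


X/∼ = {[a], [b=c], [d=e]}; |τ_Q| = 2.

Equivalence classes: [a], [b=c], [d=e].
Quotient map π: X → X/∼ sends a ↦ [a], b ↦ [b=c], c ↦ [b=c], d ↦ [d=e], e ↦ [d=e].
For each subset V ⊆ X/∼, compute π^{-1}(V) ⊆ X and check whether π^{-1}(V) ∈ τ. V is open in τ_Q iff π^{-1}(V) ∈ τ.
  V = {}: π^{-1}(V) = ∅ ∈ τ ✓.
  V = {[a]}: π^{-1}(V) = {a} ∉ τ ✗.
  V = {[b=c]}: π^{-1}(V) = {b, c} ∉ τ ✗.
  V = {[a], [b=c]}: π^{-1}(V) = {a, b, c} ∉ τ ✗.
  V = {[d=e]}: π^{-1}(V) = {d, e} ∉ τ ✗.
  V = {[a], [d=e]}: π^{-1}(V) = {a, d, e} ∉ τ ✗.
  V = {[b=c], [d=e]}: π^{-1}(V) = {b, c, d, e} ∉ τ ✗.
  V = {[a], [b=c], [d=e]}: π^{-1}(V) = {a, b, c, d, e} ∈ τ ✓.
Open sets in the quotient: τ_Q = {{}, {[a], [b=c], [d=e]}} (2 elements).


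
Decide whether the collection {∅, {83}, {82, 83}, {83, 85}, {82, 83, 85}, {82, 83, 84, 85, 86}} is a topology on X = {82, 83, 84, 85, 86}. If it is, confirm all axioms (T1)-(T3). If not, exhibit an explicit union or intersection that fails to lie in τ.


τ IS a topology on X.

Axiom (T1): ∅ ∈ τ? Yes; X ∈ τ? Yes.
Axiom (T2/T3): check pairwise unions and intersections of members of τ.
All pairwise intersections and unions checked — each lies in τ. Therefore τ satisfies (T1), (T2), (T3): it IS a topology on X.


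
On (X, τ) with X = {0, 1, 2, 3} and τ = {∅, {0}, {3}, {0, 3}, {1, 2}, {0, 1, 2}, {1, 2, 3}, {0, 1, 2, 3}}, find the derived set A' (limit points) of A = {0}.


A' = ∅

For each x ∈ X, list the open sets U ∈ τ with x ∈ U, then check whether U ∩ (A ∖ {x}) ≠ ∅ for every such U.
  x = 0: open {0} ∋ x has {0} ∩ (A ∖ {0}) = ∅, so x is NOT a limit point.
  x = 1: open {1, 2} ∋ x has {1, 2} ∩ (A ∖ {1}) = ∅, so x is NOT a limit point.
  x = 2: open {1, 2} ∋ x has {1, 2} ∩ (A ∖ {2}) = ∅, so x is NOT a limit point.
  x = 3: open {3} ∋ x has {3} ∩ (A ∖ {3}) = ∅, so x is NOT a limit point.
Collecting: A' = ∅.


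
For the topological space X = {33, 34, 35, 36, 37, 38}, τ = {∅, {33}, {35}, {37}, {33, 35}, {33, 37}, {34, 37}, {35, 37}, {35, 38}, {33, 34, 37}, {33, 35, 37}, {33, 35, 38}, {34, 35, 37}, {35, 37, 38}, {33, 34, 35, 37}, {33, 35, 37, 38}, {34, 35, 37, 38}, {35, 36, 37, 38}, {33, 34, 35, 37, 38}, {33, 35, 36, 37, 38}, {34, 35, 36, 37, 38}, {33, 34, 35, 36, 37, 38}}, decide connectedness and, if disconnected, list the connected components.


(X, τ) is disconnected; components = [{33}, {34, 35, 36, 37, 38}].

Find clopen sets (U ∈ τ with X ∖ U ∈ τ):
  U = ∅, X ∖ U = {33, 34, 35, 36, 37, 38} — both open, so U is clopen.
  U = {33}, X ∖ U = {34, 35, 36, 37, 38} — both open, so U is clopen.
  U = {34, 35, 36, 37, 38}, X ∖ U = {33} — both open, so U is clopen.
  U = {33, 34, 35, 36, 37, 38}, X ∖ U = ∅ — both open, so U is clopen.
Nontrivial clopen(s) exist: e.g. {33}. So (X, τ) is disconnected.
Compute connected components by grouping points that agree on all clopens:
  component: {33}
  component: {34, 35, 36, 37, 38}


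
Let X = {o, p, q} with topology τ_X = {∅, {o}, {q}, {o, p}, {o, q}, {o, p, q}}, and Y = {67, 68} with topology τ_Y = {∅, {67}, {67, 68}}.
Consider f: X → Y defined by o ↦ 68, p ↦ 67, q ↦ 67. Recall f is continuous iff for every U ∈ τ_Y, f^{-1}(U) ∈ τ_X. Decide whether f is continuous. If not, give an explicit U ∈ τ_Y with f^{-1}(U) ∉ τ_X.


f is NOT continuous.

Compute f^{-1}(U) for each U ∈ τ_Y:
  U = ∅: f^{-1}(U) = ∅ ∈ τ_X ✓.
  U = {67}: f^{-1}(U) = {p, q} ∉ τ_X ✗.
  U = {67, 68}: f^{-1}(U) = {o, p, q} ∈ τ_X ✓.
Found U = {67} with f^{-1}(U) = {p, q} not in τ_X. Therefore f is NOT continuous.


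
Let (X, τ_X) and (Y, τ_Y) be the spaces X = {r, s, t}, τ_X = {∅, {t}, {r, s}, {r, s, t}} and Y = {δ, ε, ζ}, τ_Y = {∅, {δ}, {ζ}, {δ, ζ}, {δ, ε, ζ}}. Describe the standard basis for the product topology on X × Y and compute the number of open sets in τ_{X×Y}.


Basis B = {∅ × ∅, {t} × {δ}, {t} × {ζ}, {r, s} × {δ}, {r, s} × {ζ}, {t} × {δ, ζ}, {r, s, t} × {δ}, {r, s, t} × {ζ}, {t} × {δ, ε, ζ}, {r, s} × {δ, ζ}, {r, s} × {δ, ε, ζ}, {r, s, t} × {δ, ζ}, {r, s, t} × {δ, ε, ζ}}; |τ_{X×Y}| = 25.

Enumerate products U × V with U ∈ τ_X, V ∈ τ_Y (deduplicated):
  ∅ × ∅ = {} (∅)
  {t} × {δ} = {(t,δ)}
  {t} × {ζ} = {(t,ζ)}
  {r, s} × {δ} = {(r,δ), (s,δ)}
  {r, s} × {ζ} = {(r,ζ), (s,ζ)}
  {t} × {δ, ζ} = {(t,δ), (t,ζ)}
  {r, s, t} × {δ} = {(r,δ), (s,δ), (t,δ)}
  {r, s, t} × {ζ} = {(r,ζ), (s,ζ), (t,ζ)}
  {t} × {δ, ε, ζ} = {(t,δ), (t,ε), (t,ζ)}
  {r, s} × {δ, ζ} = {(r,δ), (r,ζ), (s,δ), (s,ζ)}
  {r, s} × {δ, ε, ζ} = {(r,δ), (r,ε), (r,ζ), (s,δ), (s,ε), (s,ζ)}
  {r, s, t} × {δ, ζ} = {(r,δ), (r,ζ), (s,δ), (s,ζ), (t,δ), (t,ζ)}
  {r, s, t} × {δ, ε, ζ} = {(r,δ), (r,ε), (r,ζ), (s,δ), (s,ε), (s,ζ), (t,δ), (t,ε), (t,ζ)}
These 13 distinct sets form the basis B.
Close under arbitrary unions to get τ_{X×Y}; counting gives |τ_{X×Y}| = 25.


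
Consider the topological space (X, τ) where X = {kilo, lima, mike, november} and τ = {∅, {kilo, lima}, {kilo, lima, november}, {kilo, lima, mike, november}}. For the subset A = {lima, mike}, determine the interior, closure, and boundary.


int(A) = ∅, cl(A) = {kilo, lima, mike, november}, ∂A = {kilo, lima, mike, november}.

Closed sets in (X, τ) are complements of opens:
  closed(X, τ) = {∅, {mike}, {mike, november}, {kilo, lima, mike, november}}.
int(A) = ⋃ {U ∈ τ : U ⊆ A}. Opens contained in A: ∅.
Taking the union of these: int(A) = ∅.
cl(A) = ⋂ {C closed : A ⊆ C}. Closed sets containing A: {kilo, lima, mike, november}.
Intersecting these: cl(A) = {kilo, lima, mike, november}.
∂A = cl(A) ∖ int(A) = {kilo, lima, mike, november} ∖ ∅ = {kilo, lima, mike, november}.


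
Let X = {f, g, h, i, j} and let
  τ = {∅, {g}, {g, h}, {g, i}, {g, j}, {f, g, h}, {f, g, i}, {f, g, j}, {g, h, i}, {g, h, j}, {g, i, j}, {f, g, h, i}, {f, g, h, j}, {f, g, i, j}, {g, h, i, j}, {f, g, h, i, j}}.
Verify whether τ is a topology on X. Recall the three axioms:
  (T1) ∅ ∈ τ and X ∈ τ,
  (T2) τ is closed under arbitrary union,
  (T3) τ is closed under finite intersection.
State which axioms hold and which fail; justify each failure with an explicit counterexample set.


τ is NOT a topology on X.

Axiom (T1): ∅ ∈ τ? Yes; X ∈ τ? Yes.
Axiom (T2/T3): check pairwise unions and intersections of members of τ.
Counterexample for (T3): {f, g, h} ∩ {f, g, i} = {f, g} ∉ τ. Therefore τ is NOT a topology.


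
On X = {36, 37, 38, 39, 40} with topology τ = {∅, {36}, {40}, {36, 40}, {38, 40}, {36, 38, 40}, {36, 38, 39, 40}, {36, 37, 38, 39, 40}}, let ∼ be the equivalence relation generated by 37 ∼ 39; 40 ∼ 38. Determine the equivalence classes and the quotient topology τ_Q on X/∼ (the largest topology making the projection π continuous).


X/∼ = {[36], [37=39], [38=40]}; |τ_Q| = 5.

Equivalence classes: [36], [37=39], [38=40].
Quotient map π: X → X/∼ sends 36 ↦ [36], 37 ↦ [37=39], 38 ↦ [38=40], 39 ↦ [37=39], 40 ↦ [38=40].
For each subset V ⊆ X/∼, compute π^{-1}(V) ⊆ X and check whether π^{-1}(V) ∈ τ. V is open in τ_Q iff π^{-1}(V) ∈ τ.
  V = {}: π^{-1}(V) = ∅ ∈ τ ✓.
  V = {[36]}: π^{-1}(V) = {36} ∈ τ ✓.
  V = {[37=39]}: π^{-1}(V) = {37, 39} ∉ τ ✗.
  V = {[36], [37=39]}: π^{-1}(V) = {36, 37, 39} ∉ τ ✗.
  V = {[38=40]}: π^{-1}(V) = {38, 40} ∈ τ ✓.
  V = {[36], [38=40]}: π^{-1}(V) = {36, 38, 40} ∈ τ ✓.
  V = {[37=39], [38=40]}: π^{-1}(V) = {37, 38, 39, 40} ∉ τ ✗.
  V = {[36], [37=39], [38=40]}: π^{-1}(V) = {36, 37, 38, 39, 40} ∈ τ ✓.
Open sets in the quotient: τ_Q = {{}, {[36]}, {[38=40]}, {[36], [38=40]}, {[36], [37=39], [38=40]}} (5 elements).


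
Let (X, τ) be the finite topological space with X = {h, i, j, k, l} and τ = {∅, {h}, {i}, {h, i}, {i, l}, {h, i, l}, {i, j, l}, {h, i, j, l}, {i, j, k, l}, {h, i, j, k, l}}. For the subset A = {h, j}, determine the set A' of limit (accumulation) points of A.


A' = {k}

For each x ∈ X, list the open sets U ∈ τ with x ∈ U, then check whether U ∩ (A ∖ {x}) ≠ ∅ for every such U.
  x = h: open {h} ∋ x has {h} ∩ (A ∖ {h}) = ∅, so x is NOT a limit point.
  x = i: open {i} ∋ x has {i} ∩ (A ∖ {i}) = ∅, so x is NOT a limit point.
  x = j: open {i, j, l} ∋ x has {i, j, l} ∩ (A ∖ {j}) = ∅, so x is NOT a limit point.
  x = k: opens ∋ x are {i, j, k, l}, {h, i, j, k, l}; each meets A ∖ {k}, so x IS a limit point.
  x = l: open {i, l} ∋ x has {i, l} ∩ (A ∖ {l}) = ∅, so x is NOT a limit point.
Collecting: A' = {k}.
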